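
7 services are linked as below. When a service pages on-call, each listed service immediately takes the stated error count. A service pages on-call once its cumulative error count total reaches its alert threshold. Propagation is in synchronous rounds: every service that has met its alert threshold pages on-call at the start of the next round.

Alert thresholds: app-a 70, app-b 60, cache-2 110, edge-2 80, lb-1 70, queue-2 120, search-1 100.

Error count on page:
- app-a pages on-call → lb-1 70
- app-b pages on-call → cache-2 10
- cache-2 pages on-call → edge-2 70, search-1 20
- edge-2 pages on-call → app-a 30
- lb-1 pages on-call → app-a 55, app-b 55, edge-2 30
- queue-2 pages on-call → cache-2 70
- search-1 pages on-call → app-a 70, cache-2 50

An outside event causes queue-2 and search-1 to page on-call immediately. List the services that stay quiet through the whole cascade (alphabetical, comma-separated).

Round 1 — queue-2, search-1 page on-call (initial).
  app-a: +70 → 70 ≥ 70
  cache-2: +70+50 → 120 ≥ 110
Round 2 — app-a, cache-2 page on-call.
  edge-2: +70 → 70 < 80
  lb-1: +70 → 70 ≥ 70
Round 3 — lb-1 pages on-call.
  app-b: +55 → 55 < 60
  edge-2: +30 → 100 ≥ 80
Round 4 — edge-2 pages on-call.
No further pages.

app-b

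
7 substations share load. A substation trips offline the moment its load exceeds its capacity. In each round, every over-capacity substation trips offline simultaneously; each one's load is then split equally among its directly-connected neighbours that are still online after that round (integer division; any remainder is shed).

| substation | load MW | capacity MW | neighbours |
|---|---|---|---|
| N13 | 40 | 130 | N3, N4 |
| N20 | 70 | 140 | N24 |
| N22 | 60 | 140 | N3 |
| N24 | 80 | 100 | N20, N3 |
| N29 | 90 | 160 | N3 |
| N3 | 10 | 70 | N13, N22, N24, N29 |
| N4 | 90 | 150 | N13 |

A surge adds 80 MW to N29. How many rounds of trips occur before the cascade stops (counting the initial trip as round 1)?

Round 1 — N29 at 170 > 160. N29 trips offline.
  N29 sheds 170 MW to N3: 170 each.
    N3: 10+170 = 180 > 70
Round 2 — N3 trips offline.
  N3 sheds 180 MW to N13, N22, N24: 60 each.
    N13: 40+60 = 100 ≤ 130
    N22: 60+60 = 120 ≤ 140
    N24: 80+60 = 140 > 100
Round 3 — N24 trips offline.
  N24 sheds 140 MW to N20: 140 each.
    N20: 70+140 = 210 > 140
Round 4 — N20 trips offline.
  N20 sheds 210 MW: no online neighbours, lost.
No further trips.

4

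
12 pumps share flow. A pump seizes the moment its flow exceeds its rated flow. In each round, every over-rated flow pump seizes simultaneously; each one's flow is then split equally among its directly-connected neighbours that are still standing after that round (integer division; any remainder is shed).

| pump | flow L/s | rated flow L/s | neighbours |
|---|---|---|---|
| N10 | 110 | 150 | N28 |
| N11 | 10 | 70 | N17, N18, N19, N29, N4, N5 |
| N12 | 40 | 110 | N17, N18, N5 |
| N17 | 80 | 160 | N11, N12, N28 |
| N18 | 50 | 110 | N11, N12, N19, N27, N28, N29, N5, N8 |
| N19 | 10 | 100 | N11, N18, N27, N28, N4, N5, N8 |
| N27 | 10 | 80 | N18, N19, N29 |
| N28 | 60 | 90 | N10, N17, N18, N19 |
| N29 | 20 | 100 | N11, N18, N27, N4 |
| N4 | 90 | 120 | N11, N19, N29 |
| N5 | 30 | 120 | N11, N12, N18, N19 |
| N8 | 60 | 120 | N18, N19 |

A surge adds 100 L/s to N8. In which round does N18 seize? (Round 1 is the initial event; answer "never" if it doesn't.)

2

Round 1 — N8 at 160 > 120. N8 seizes.
  N8 sheds 160 L/s to N18, N19: 80 each.
    N18: 50+80 = 130 > 110
    N19: 10+80 = 90 ≤ 100
Round 2 — N18 seizes.
  N18 sheds 130 L/s to N11, N12, N19, N27, N28, N29, N5: 18 each (4 lost).
    N11: 10+18 = 28 ≤ 70
    N12: 40+18 = 58 ≤ 110
    N19: 90+18 = 108 > 100
    N27: 10+18 = 28 ≤ 80
    N28: 60+18 = 78 ≤ 90
    N29: 20+18 = 38 ≤ 100
    N5: 30+18 = 48 ≤ 120
Round 3 — N19 seizes.
  N19 sheds 108 L/s to N11, N27, N28, N4, N5: 21 each (3 lost).
    N11: 28+21 = 49 ≤ 70
    N27: 28+21 = 49 ≤ 80
    N28: 78+21 = 99 > 90
    N4: 90+21 = 111 ≤ 120
    N5: 48+21 = 69 ≤ 120
Round 4 — N28 seizes.
  N28 sheds 99 L/s to N10, N17: 49 each (1 lost).
    N10: 110+49 = 159 > 150
    N17: 80+49 = 129 ≤ 160
Round 5 — N10 seizes.
  N10 sheds 159 L/s: no online neighbours, lost.
No further seizures.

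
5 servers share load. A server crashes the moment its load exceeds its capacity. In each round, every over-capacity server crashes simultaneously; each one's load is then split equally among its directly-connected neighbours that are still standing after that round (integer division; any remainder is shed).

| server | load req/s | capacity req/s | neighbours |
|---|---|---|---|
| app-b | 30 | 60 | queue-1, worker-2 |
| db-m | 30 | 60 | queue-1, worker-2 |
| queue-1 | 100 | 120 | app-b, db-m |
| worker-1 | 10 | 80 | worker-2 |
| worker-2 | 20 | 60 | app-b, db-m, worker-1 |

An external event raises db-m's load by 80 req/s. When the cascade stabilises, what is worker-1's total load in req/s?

47

Round 1 — db-m at 110 > 60. db-m crashes.
  db-m sheds 110 req/s to queue-1, worker-2: 55 each.
    queue-1: 100+55 = 155 > 120
    worker-2: 20+55 = 75 > 60
Round 2 — queue-1, worker-2 crash.
  queue-1 sheds 155 req/s to app-b: 155 each.
    app-b: 30+155 = 185 > 60
  worker-2 sheds 75 req/s to app-b, worker-1: 37 each (1 lost).
    app-b: 185+37 = 222 > 60
    worker-1: 10+37 = 47 ≤ 80
Round 3 — app-b crashes.
  app-b sheds 222 req/s: no online neighbours, lost.
No further crashes.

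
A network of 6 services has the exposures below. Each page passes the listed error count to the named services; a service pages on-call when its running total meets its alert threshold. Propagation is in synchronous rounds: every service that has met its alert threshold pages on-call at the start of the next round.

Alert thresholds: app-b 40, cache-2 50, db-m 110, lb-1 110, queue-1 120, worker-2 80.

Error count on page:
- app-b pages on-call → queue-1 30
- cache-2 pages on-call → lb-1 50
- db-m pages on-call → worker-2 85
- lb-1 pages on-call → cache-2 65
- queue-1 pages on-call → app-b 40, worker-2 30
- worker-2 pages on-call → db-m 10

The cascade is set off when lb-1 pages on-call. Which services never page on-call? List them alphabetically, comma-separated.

app-b, db-m, queue-1, worker-2

Round 1 — lb-1 pages on-call (initial).
  cache-2: +65 → 65 ≥ 50
Round 2 — cache-2 pages on-call.
No further pages.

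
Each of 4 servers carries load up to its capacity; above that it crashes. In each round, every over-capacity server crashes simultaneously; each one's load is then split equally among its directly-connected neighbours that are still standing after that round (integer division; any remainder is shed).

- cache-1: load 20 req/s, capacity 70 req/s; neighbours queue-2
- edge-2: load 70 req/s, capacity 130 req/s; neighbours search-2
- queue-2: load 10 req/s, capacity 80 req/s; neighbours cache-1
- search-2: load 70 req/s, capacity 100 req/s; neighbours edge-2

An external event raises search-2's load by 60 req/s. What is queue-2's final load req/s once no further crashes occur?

Round 1 — search-2 at 130 > 100. search-2 crashes.
  search-2 sheds 130 req/s to edge-2: 130 each.
    edge-2: 70+130 = 200 > 130
Round 2 — edge-2 crashes.
  edge-2 sheds 200 req/s: no online neighbours, lost.
No further crashes.

10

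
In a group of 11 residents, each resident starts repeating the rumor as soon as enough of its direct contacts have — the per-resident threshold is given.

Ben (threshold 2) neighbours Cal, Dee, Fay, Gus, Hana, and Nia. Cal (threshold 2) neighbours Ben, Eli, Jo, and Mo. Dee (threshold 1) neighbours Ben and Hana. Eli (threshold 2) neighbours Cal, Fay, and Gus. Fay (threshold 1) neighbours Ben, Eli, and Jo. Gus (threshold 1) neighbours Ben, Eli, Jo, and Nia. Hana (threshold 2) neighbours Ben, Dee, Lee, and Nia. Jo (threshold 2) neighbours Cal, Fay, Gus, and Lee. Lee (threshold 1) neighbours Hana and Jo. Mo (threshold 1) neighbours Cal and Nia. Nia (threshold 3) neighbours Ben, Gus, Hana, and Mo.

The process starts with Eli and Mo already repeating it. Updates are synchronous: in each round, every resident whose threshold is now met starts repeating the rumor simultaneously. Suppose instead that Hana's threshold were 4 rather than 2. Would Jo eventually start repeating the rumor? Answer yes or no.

yes

With Hana's threshold at 4:
Round 1 — Eli, Mo start repeating the rumor (initial).
Round 2 — checking thresholds:
  Cal: 2 of 4 neighbours ≥ 2, starts repeating the rumor.
  Fay: 1 of 3 neighbours ≥ 1, starts repeating the rumor.
  Gus: 1 of 4 neighbours ≥ 1, starts repeating the rumor.
  Nia: 1 of 4 neighbours < 3, holds.
Round 3 — checking thresholds:
  Ben: 3 of 6 neighbours ≥ 2, starts repeating the rumor.
  Jo: 3 of 4 neighbours ≥ 2, starts repeating the rumor.
  Nia: 2 of 4 neighbours < 3, holds.
Round 4 — checking thresholds:
  Dee: 1 of 2 neighbours ≥ 1, starts repeating the rumor.
  Hana: 1 of 4 neighbours < 4, holds.
  Lee: 1 of 2 neighbours ≥ 1, starts repeating the rumor.
  Nia: 3 of 4 neighbours ≥ 3, starts repeating the rumor.
Round 5 — checking thresholds:
  Hana: 4 of 4 neighbours ≥ 4, starts repeating the rumor.
Round 6 — no new spreads; cascade stops.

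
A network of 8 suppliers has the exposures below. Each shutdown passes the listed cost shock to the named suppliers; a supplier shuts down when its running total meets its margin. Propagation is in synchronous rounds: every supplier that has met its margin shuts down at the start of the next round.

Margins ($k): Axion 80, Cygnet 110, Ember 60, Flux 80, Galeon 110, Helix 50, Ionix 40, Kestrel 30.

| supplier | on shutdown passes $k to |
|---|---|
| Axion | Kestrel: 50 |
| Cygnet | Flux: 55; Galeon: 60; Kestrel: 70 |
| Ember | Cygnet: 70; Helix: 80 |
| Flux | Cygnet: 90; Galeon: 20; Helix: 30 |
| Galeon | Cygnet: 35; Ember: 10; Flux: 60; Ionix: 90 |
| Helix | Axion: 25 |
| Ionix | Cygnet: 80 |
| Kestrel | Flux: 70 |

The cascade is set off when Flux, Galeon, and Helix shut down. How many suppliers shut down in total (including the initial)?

Round 1 — Flux, Galeon, Helix shut down (initial).
  Axion: +25 → 25 < 80
  Cygnet: +90+35 → 125 ≥ 110
  Ember: +10 → 10 < 60
  Ionix: +90 → 90 ≥ 40
Round 2 — Cygnet, Ionix shut down.
  Kestrel: +70 → 70 ≥ 30
Round 3 — Kestrel shuts down.
No further shutdowns.

6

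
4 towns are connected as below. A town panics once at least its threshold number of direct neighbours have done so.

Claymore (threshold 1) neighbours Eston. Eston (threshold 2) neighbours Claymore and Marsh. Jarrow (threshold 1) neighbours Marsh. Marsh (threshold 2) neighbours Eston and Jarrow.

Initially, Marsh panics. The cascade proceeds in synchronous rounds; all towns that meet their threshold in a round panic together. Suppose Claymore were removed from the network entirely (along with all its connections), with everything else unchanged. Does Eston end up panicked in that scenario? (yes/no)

With Claymore removed:
Round 1 — Marsh panics (initial).
Round 2 — checking thresholds:
  Eston: 1 of 1 neighbours < 2, below threshold.
  Jarrow: 1 of 1 neighbours ≥ 1, panics.
Round 3 — no new panics; cascade stops.

no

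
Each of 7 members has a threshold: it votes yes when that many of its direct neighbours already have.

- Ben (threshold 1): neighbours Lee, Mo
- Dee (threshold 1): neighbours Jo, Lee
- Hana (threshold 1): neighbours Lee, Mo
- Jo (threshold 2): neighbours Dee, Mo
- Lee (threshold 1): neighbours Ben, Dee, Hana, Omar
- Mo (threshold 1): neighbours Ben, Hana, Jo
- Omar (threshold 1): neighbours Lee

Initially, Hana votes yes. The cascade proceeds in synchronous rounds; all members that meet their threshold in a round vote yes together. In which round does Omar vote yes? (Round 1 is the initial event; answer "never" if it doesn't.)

Round 1 — Hana votes yes (initial).
Round 2 — checking thresholds:
  Lee: 1 of 4 neighbours ≥ 1, votes yes.
  Mo: 1 of 3 neighbours ≥ 1, votes yes.
Round 3 — checking thresholds:
  Ben: 2 of 2 neighbours ≥ 1, votes yes.
  Dee: 1 of 2 neighbours ≥ 1, votes yes.
  Jo: 1 of 2 neighbours < 2, holds.
  Omar: 1 of 1 neighbours ≥ 1, votes yes.
Round 4 — checking thresholds:
  Jo: 2 of 2 neighbours ≥ 2, votes yes.
Round 5 — no new yes votes; cascade stops.

3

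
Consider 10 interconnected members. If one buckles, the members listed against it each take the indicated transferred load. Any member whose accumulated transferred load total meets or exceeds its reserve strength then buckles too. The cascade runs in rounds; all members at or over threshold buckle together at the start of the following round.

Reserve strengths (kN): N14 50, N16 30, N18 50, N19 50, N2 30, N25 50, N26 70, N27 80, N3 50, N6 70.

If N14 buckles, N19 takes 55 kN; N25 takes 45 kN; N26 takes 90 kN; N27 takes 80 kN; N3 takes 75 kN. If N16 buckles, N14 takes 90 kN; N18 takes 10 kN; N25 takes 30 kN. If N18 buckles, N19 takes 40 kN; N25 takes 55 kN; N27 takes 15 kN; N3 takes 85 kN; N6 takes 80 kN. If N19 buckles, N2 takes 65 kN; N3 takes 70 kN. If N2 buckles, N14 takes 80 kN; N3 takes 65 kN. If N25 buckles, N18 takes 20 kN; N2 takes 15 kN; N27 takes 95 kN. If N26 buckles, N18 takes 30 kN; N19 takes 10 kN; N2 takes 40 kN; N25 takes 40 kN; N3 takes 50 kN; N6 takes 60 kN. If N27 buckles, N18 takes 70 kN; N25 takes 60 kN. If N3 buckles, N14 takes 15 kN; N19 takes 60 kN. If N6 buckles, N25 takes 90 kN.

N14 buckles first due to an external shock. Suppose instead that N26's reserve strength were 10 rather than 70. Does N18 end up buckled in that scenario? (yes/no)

yes

With N26's reserve strength at 10:
Round 1 — N14 buckles (initial).
  N19: +55 → 55 ≥ 50
  N25: +45 → 45 < 50
  N26: +90 → 90 ≥ 10
  N27: +80 → 80 ≥ 80
  N3: +75 → 75 ≥ 50
Round 2 — N19, N26, N27, N3 buckle.
  N18: +30+70 → 100 ≥ 50
  N2: +65+40 → 105 ≥ 30
  N25: +40+60 → 145 ≥ 50
  N6: +60 → 60 < 70
Round 3 — N18, N2, N25 buckle.
  N6: +80 → 140 ≥ 70
Round 4 — N6 buckles.
No further bucklings.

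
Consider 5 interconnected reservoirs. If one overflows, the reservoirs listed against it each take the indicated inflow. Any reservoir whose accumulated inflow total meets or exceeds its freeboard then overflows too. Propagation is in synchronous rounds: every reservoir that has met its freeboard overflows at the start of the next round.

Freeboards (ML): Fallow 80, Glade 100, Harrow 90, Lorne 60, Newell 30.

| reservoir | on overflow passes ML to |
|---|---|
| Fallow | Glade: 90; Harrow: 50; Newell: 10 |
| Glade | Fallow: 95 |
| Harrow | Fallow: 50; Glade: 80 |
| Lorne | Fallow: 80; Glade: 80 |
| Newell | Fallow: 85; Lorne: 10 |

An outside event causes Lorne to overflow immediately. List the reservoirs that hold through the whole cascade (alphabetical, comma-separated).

Round 1 — Lorne overflows (initial).
  Fallow: +80 → 80 ≥ 80
  Glade: +80 → 80 < 100
Round 2 — Fallow overflows.
  Glade: +90 → 170 ≥ 100
  Harrow: +50 → 50 < 90
  Newell: +10 → 10 < 30
Round 3 — Glade overflows.
No further overflows.

Harrow, Newell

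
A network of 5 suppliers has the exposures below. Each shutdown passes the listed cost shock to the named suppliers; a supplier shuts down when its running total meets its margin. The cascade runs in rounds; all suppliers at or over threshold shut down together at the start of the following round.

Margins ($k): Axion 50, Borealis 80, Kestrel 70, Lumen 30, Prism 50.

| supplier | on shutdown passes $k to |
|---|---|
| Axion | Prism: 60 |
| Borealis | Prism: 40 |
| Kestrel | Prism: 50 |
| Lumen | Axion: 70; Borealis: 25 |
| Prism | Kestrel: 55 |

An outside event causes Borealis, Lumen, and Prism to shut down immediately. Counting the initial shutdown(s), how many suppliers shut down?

Round 1 — Borealis, Lumen, Prism shut down (initial).
  Axion: +70 → 70 ≥ 50
  Kestrel: +55 → 55 < 70
Round 2 — Axion shuts down.
No further shutdowns.

4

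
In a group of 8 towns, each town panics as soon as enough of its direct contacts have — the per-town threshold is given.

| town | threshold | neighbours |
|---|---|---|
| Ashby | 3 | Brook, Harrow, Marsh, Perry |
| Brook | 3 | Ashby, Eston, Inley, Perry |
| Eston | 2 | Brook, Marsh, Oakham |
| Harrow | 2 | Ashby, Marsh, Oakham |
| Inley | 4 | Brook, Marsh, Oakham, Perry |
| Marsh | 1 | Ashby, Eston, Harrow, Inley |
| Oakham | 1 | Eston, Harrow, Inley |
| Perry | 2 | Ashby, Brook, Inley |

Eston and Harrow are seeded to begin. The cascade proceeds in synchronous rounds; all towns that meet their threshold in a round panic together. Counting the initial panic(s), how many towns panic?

4

Round 1 — Eston, Harrow panic (initial).
Round 2 — checking thresholds:
  Ashby: 1 of 4 neighbours < 3, holds.
  Brook: 1 of 4 neighbours < 3, holds.
  Marsh: 2 of 4 neighbours ≥ 1, panics.
  Oakham: 2 of 3 neighbours ≥ 1, panics.
Round 3 — no new panics; cascade stops.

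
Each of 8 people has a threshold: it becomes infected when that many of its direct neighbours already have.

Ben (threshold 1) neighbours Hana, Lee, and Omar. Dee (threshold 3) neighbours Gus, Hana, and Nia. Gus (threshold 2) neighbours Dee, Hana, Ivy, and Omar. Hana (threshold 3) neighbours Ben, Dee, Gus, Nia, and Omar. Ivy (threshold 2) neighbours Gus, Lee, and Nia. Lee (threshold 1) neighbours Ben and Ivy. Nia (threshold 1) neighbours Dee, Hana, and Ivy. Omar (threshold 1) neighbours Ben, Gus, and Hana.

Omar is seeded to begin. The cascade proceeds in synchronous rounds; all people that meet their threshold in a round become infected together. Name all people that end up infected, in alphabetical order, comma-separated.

Ben, Lee, Omar

Round 1 — Omar becomes infected (initial).
Round 2 — checking thresholds:
  Ben: 1 of 3 neighbours ≥ 1, becomes infected.
  Gus: 1 of 4 neighbours < 2, holds.
  Hana: 1 of 5 neighbours < 3, holds.
Round 3 — checking thresholds:
  Gus: 1 of 4 neighbours < 2, holds.
  Hana: 2 of 5 neighbours < 3, holds.
  Lee: 1 of 2 neighbours ≥ 1, becomes infected.
Round 4 — no new infections; cascade stops.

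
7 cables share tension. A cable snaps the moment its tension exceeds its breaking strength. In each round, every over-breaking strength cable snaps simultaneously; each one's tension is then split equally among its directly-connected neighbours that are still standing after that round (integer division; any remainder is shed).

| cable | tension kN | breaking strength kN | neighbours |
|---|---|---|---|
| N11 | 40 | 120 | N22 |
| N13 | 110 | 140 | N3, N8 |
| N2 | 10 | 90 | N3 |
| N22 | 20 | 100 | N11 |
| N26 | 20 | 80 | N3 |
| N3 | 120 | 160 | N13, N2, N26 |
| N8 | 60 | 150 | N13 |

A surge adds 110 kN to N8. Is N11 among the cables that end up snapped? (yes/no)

Round 1 — N8 at 170 > 150. N8 snaps.
  N8 sheds 170 kN to N13: 170 each.
    N13: 110+170 = 280 > 140
Round 2 — N13 snaps.
  N13 sheds 280 kN to N3: 280 each.
    N3: 120+280 = 400 > 160
Round 3 — N3 snaps.
  N3 sheds 400 kN to N2, N26: 200 each.
    N2: 10+200 = 210 > 90
    N26: 20+200 = 220 > 80
Round 4 — N2, N26 snap.
  N2 sheds 210 kN: no online neighbours, lost.
  N26 sheds 220 kN: no online neighbours, lost.
No further breaks.

no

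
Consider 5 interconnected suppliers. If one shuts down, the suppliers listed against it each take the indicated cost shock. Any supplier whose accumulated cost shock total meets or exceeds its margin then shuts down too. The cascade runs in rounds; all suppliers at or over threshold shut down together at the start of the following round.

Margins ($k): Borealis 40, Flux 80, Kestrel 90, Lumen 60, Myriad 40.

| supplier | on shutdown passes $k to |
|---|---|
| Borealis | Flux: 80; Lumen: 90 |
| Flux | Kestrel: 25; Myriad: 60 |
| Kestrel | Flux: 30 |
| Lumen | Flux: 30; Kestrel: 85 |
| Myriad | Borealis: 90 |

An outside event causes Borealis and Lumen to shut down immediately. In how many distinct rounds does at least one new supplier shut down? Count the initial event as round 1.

3

Round 1 — Borealis, Lumen shut down (initial).
  Flux: +80+30 → 110 ≥ 80
  Kestrel: +85 → 85 < 90
Round 2 — Flux shuts down.
  Kestrel: +25 → 110 ≥ 90
  Myriad: +60 → 60 ≥ 40
Round 3 — Kestrel, Myriad shut down.
No further shutdowns.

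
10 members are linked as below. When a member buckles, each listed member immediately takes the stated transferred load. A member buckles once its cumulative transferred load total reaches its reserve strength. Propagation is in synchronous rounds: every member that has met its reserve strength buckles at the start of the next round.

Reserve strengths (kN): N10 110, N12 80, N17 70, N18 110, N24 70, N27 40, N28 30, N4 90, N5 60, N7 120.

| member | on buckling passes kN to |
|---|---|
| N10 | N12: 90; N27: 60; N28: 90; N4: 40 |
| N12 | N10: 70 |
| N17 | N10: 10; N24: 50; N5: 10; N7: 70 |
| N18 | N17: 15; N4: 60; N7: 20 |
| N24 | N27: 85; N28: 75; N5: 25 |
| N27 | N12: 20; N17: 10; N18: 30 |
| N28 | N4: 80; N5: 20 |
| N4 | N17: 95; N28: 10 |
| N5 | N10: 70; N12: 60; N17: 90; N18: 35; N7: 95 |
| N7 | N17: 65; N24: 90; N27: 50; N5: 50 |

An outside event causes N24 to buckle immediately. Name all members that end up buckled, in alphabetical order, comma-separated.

N24, N27, N28

Round 1 — N24 buckles (initial).
  N27: +85 → 85 ≥ 40
  N28: +75 → 75 ≥ 30
  N5: +25 → 25 < 60
Round 2 — N27, N28 buckle.
  N12: +20 → 20 < 80
  N17: +10 → 10 < 70
  N18: +30 → 30 < 110
  N4: +80 → 80 < 90
  N5: +20 → 45 < 60
No further bucklings.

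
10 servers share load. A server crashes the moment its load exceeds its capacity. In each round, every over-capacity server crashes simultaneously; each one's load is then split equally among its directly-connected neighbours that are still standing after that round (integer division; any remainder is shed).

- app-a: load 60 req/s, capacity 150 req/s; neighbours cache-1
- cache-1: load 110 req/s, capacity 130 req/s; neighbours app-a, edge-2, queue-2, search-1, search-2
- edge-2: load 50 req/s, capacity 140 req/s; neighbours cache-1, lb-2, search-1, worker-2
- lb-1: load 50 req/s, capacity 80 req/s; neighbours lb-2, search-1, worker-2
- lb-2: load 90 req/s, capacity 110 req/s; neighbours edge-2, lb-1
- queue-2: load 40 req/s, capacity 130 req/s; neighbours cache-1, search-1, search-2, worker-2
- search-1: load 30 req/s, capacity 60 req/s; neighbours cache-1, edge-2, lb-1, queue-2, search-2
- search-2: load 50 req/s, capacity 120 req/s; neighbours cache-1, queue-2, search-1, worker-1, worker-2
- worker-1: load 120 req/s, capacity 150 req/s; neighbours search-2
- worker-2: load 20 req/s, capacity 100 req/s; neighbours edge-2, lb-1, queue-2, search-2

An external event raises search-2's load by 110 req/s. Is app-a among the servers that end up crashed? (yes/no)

Round 1 — search-2 at 160 > 120. search-2 crashes.
  search-2 sheds 160 req/s to cache-1, queue-2, search-1, worker-1, worker-2: 32 each.
    cache-1: 110+32 = 142 > 130
    queue-2: 40+32 = 72 ≤ 130
    search-1: 30+32 = 62 > 60
    worker-1: 120+32 = 152 > 150
    worker-2: 20+32 = 52 ≤ 100
Round 2 — cache-1, search-1, worker-1 crash.
  cache-1 sheds 142 req/s to app-a, edge-2, queue-2: 47 each (1 lost).
    app-a: 60+47 = 107 ≤ 150
    edge-2: 50+47 = 97 ≤ 140
    queue-2: 72+47 = 119 ≤ 130
  search-1 sheds 62 req/s to edge-2, lb-1, queue-2: 20 each (2 lost).
    edge-2: 97+20 = 117 ≤ 140
    lb-1: 50+20 = 70 ≤ 80
    queue-2: 119+20 = 139 > 130
  worker-1 sheds 152 req/s: no online neighbours, lost.
Round 3 — queue-2 crashes.
  queue-2 sheds 139 req/s to worker-2: 139 each.
    worker-2: 52+139 = 191 > 100
Round 4 — worker-2 crashes.
  worker-2 sheds 191 req/s to edge-2, lb-1: 95 each (1 lost).
    edge-2: 117+95 = 212 > 140
    lb-1: 70+95 = 165 > 80
Round 5 — edge-2, lb-1 crash.
  edge-2 sheds 212 req/s to lb-2: 212 each.
    lb-2: 90+212 = 302 > 110
  lb-1 sheds 165 req/s to lb-2: 165 each.
    lb-2: 302+165 = 467 > 110
Round 6 — lb-2 crashes.
  lb-2 sheds 467 req/s: no online neighbours, lost.
No further crashes.

no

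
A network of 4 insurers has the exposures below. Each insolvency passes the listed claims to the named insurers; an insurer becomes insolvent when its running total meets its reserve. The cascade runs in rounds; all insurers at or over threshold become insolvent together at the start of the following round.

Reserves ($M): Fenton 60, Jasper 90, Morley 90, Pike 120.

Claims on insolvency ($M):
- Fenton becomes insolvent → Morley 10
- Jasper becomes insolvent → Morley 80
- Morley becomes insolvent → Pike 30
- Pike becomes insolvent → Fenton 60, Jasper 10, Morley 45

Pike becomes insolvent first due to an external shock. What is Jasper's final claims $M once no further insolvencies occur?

Round 1 — Pike becomes insolvent (initial).
  Fenton: +60 → 60 ≥ 60
  Jasper: +10 → 10 < 90
  Morley: +45 → 45 < 90
Round 2 — Fenton becomes insolvent.
  Morley: +10 → 55 < 90
No further insolvencies.

10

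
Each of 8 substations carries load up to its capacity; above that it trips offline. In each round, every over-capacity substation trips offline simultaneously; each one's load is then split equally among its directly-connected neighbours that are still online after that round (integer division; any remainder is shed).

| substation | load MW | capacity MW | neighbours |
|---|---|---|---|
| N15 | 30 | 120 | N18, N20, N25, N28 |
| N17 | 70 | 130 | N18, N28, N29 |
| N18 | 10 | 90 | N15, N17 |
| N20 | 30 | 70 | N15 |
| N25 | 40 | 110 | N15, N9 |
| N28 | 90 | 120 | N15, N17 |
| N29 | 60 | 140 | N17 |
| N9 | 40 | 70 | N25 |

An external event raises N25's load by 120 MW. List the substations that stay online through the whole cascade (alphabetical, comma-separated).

N15, N17, N18, N20, N28, N29

Round 1 — N25 at 160 > 110. N25 trips offline.
  N25 sheds 160 MW to N15, N9: 80 each.
    N15: 30+80 = 110 ≤ 120
    N9: 40+80 = 120 > 70
Round 2 — N9 trips offline.
  N9 sheds 120 MW: no online neighbours, lost.
No further trips.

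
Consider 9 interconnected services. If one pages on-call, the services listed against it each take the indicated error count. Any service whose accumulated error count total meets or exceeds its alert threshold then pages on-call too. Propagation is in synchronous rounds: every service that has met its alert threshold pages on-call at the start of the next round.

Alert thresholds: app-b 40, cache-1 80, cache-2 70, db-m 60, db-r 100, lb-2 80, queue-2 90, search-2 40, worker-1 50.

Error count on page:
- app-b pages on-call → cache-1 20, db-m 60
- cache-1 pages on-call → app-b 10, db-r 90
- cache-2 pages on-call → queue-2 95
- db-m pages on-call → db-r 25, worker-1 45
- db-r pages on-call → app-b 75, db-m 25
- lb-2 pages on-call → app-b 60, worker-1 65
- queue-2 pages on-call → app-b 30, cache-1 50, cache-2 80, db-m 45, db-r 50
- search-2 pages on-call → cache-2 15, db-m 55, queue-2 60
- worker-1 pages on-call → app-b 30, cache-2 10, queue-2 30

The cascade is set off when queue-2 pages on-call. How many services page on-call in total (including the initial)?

2

Round 1 — queue-2 pages on-call (initial).
  app-b: +30 → 30 < 40
  cache-1: +50 → 50 < 80
  cache-2: +80 → 80 ≥ 70
  db-m: +45 → 45 < 60
  db-r: +50 → 50 < 100
Round 2 — cache-2 pages on-call.
No further pages.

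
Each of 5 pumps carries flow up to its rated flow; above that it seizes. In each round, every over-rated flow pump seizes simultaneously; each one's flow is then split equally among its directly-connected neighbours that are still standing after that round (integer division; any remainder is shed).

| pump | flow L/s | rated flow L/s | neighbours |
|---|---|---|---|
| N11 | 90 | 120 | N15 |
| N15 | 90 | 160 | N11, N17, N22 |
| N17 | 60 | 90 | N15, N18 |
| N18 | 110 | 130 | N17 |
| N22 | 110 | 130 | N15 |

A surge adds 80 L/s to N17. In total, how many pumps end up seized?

Round 1 — N17 at 140 > 90. N17 seizes.
  N17 sheds 140 L/s to N15, N18: 70 each.
    N15: 90+70 = 160 ≤ 160
    N18: 110+70 = 180 > 130
Round 2 — N18 seizes.
  N18 sheds 180 L/s: no online neighbours, lost.
No further seizures.

2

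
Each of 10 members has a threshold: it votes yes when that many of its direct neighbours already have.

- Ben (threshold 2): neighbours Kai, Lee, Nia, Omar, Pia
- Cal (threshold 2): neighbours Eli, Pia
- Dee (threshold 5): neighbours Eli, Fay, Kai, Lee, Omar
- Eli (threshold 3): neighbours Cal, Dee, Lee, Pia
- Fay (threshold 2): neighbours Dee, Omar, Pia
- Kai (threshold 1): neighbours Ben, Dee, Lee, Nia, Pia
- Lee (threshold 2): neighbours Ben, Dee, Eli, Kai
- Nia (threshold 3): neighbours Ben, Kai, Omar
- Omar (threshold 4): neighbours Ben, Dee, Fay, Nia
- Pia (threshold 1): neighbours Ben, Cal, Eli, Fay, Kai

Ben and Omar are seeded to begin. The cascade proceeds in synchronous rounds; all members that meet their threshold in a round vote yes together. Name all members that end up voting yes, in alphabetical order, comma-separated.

Ben, Fay, Kai, Lee, Nia, Omar, Pia

Round 1 — Ben, Omar vote yes (initial).
Round 2 — checking thresholds:
  Dee: 1 of 5 neighbours < 5, below threshold.
  Fay: 1 of 3 neighbours < 2, below threshold.
  Kai: 1 of 5 neighbours ≥ 1, votes yes.
  Lee: 1 of 4 neighbours < 2, below threshold.
  Nia: 2 of 3 neighbours < 3, below threshold.
  Pia: 1 of 5 neighbours ≥ 1, votes yes.
Round 3 — checking thresholds:
  Cal: 1 of 2 neighbours < 2, below threshold.
  Dee: 2 of 5 neighbours < 5, below threshold.
  Eli: 1 of 4 neighbours < 3, below threshold.
  Fay: 2 of 3 neighbours ≥ 2, votes yes.
  Lee: 2 of 4 neighbours ≥ 2, votes yes.
  Nia: 3 of 3 neighbours ≥ 3, votes yes.
Round 4 — no new yes votes; cascade stops.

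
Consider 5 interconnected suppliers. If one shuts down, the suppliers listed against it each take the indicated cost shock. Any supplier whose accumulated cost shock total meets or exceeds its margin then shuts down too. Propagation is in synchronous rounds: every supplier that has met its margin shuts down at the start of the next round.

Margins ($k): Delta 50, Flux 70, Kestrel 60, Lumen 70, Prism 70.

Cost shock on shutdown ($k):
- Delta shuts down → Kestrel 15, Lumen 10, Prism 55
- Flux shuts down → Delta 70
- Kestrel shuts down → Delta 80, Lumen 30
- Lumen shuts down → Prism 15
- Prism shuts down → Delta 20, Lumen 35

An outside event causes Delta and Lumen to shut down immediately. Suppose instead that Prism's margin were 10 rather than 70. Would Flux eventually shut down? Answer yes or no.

no

With Prism's margin at 10:
Round 1 — Delta, Lumen shut down (initial).
  Kestrel: +15 → 15 < 60
  Prism: +55+15 → 70 ≥ 10
Round 2 — Prism shuts down.
No further shutdowns.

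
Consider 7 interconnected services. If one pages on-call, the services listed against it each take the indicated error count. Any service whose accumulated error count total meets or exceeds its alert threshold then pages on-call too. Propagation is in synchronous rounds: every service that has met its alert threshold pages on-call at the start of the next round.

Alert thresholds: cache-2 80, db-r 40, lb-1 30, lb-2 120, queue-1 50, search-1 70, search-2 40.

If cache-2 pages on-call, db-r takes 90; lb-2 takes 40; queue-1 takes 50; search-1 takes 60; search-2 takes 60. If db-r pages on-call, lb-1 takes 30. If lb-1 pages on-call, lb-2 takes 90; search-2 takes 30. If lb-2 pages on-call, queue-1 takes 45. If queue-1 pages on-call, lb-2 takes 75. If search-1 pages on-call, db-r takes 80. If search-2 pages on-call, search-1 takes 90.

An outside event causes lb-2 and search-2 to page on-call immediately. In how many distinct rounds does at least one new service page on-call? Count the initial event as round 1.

Round 1 — lb-2, search-2 page on-call (initial).
  queue-1: +45 → 45 < 50
  search-1: +90 → 90 ≥ 70
Round 2 — search-1 pages on-call.
  db-r: +80 → 80 ≥ 40
Round 3 — db-r pages on-call.
  lb-1: +30 → 30 ≥ 30
Round 4 — lb-1 pages on-call.
No further pages.

4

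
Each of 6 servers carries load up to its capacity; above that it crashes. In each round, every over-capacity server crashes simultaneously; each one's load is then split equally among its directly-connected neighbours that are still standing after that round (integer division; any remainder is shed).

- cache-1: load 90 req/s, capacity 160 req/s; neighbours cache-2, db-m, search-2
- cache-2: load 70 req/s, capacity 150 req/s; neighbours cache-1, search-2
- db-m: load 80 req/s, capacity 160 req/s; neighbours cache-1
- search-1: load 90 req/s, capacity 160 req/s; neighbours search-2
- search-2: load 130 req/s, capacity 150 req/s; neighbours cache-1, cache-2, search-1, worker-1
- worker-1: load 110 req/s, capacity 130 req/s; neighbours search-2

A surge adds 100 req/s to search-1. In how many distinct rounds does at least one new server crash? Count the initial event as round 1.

Round 1 — search-1 at 190 > 160. search-1 crashes.
  search-1 sheds 190 req/s to search-2: 190 each.
    search-2: 130+190 = 320 > 150
Round 2 — search-2 crashes.
  search-2 sheds 320 req/s to cache-1, cache-2, worker-1: 106 each (2 lost).
    cache-1: 90+106 = 196 > 160
    cache-2: 70+106 = 176 > 150
    worker-1: 110+106 = 216 > 130
Round 3 — cache-1, cache-2, worker-1 crash.
  cache-1 sheds 196 req/s to db-m: 196 each.
    db-m: 80+196 = 276 > 160
  cache-2 sheds 176 req/s: no online neighbours, lost.
  worker-1 sheds 216 req/s: no online neighbours, lost.
Round 4 — db-m crashes.
  db-m sheds 276 req/s: no online neighbours, lost.
No further crashes.

4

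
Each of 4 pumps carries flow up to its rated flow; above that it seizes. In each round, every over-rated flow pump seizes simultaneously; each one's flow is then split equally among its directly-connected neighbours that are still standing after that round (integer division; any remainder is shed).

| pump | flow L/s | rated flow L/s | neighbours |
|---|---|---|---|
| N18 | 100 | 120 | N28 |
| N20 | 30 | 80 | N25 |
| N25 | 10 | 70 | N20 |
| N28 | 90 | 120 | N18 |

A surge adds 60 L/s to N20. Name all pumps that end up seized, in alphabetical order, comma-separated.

N20, N25

Round 1 — N20 at 90 > 80. N20 seizes.
  N20 sheds 90 L/s to N25: 90 each.
    N25: 10+90 = 100 > 70
Round 2 — N25 seizes.
  N25 sheds 100 L/s: no online neighbours, lost.
No further seizures.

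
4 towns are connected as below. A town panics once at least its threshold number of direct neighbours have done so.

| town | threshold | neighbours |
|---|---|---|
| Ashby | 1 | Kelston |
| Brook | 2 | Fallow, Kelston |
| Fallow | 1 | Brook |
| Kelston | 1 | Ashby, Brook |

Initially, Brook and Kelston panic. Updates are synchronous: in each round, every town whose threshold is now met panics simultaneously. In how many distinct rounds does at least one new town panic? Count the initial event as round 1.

Round 1 — Brook, Kelston panic (initial).
Round 2 — checking thresholds:
  Ashby: 1 of 1 neighbours ≥ 1, panics.
  Fallow: 1 of 1 neighbours ≥ 1, panics.
Round 3 — no new panics; cascade stops.

2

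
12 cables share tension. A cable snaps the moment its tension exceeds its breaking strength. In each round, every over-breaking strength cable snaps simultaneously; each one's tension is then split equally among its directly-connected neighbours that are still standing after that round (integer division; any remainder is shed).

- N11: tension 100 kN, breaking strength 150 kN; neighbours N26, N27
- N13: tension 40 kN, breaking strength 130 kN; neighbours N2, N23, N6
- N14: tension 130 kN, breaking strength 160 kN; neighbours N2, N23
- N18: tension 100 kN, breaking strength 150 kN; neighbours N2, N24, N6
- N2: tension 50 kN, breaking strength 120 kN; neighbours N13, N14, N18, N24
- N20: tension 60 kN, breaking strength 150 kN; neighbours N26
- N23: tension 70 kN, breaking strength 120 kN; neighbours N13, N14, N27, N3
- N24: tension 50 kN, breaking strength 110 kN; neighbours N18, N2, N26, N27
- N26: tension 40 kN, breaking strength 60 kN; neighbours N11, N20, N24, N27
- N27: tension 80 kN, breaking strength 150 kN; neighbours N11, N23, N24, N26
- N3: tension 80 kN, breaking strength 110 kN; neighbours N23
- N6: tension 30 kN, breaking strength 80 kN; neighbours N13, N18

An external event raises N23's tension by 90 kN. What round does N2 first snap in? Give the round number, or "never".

Round 1 — N23 at 160 > 120. N23 snaps.
  N23 sheds 160 kN to N13, N14, N27, N3: 40 each.
    N13: 40+40 = 80 ≤ 130
    N14: 130+40 = 170 > 160
    N27: 80+40 = 120 ≤ 150
    N3: 80+40 = 120 > 110
Round 2 — N14, N3 snap.
  N14 sheds 170 kN to N2: 170 each.
    N2: 50+170 = 220 > 120
  N3 sheds 120 kN: no online neighbours, lost.
Round 3 — N2 snaps.
  N2 sheds 220 kN to N13, N18, N24: 73 each (1 lost).
    N13: 80+73 = 153 > 130
    N18: 100+73 = 173 > 150
    N24: 50+73 = 123 > 110
Round 4 — N13, N18, N24 snap.
  N13 sheds 153 kN to N6: 153 each.
    N6: 30+153 = 183 > 80
  N18 sheds 173 kN to N6: 173 each.
    N6: 183+173 = 356 > 80
  N24 sheds 123 kN to N26, N27: 61 each (1 lost).
    N26: 40+61 = 101 > 60
    N27: 120+61 = 181 > 150
Round 5 — N26, N27, N6 snap.
  N26 sheds 101 kN to N11, N20: 50 each (1 lost).
    N11: 100+50 = 150 ≤ 150
    N20: 60+50 = 110 ≤ 150
  N27 sheds 181 kN to N11: 181 each.
    N11: 150+181 = 331 > 150
  N6 sheds 356 kN: no online neighbours, lost.
Round 6 — N11 snaps.
  N11 sheds 331 kN: no online neighbours, lost.
No further breaks.

3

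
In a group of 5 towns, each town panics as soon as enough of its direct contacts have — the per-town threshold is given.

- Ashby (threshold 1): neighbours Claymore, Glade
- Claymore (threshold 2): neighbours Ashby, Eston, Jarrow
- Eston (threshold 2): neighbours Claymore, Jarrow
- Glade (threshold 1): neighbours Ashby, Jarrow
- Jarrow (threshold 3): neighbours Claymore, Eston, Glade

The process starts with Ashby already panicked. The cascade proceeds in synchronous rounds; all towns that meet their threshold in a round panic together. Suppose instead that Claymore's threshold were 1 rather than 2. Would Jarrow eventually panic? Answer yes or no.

no

With Claymore's threshold at 1:
Round 1 — Ashby panics (initial).
Round 2 — checking thresholds:
  Claymore: 1 of 3 neighbours ≥ 1, panics.
  Glade: 1 of 2 neighbours ≥ 1, panics.
Round 3 — no new panics; cascade stops.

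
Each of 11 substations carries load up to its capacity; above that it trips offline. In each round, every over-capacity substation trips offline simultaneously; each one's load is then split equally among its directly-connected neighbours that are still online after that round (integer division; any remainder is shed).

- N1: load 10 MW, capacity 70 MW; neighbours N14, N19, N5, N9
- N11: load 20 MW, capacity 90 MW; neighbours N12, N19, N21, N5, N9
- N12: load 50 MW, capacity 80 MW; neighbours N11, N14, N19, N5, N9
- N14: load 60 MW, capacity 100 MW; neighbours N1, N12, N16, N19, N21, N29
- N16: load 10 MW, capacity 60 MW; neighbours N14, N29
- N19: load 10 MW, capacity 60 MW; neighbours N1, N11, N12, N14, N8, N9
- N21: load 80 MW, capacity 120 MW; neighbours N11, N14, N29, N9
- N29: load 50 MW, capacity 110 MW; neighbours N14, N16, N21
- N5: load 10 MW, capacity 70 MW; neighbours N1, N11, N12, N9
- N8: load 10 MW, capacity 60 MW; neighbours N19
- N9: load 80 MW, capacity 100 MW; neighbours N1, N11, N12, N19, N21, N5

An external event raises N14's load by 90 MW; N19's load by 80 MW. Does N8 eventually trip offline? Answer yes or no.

no

Round 1 — N14 at 150 > 100; N19 at 90 > 60. N14, N19 trip offline.
  N14 sheds 150 MW to N1, N12, N16, N21, N29: 30 each.
    N1: 10+30 = 40 ≤ 70
    N12: 50+30 = 80 ≤ 80
    N16: 10+30 = 40 ≤ 60
    N21: 80+30 = 110 ≤ 120
    N29: 50+30 = 80 ≤ 110
  N19 sheds 90 MW to N1, N11, N12, N8, N9: 18 each.
    N1: 40+18 = 58 ≤ 70
    N11: 20+18 = 38 ≤ 90
    N12: 80+18 = 98 > 80
    N8: 10+18 = 28 ≤ 60
    N9: 80+18 = 98 ≤ 100
Round 2 — N12 trips offline.
  N12 sheds 98 MW to N11, N5, N9: 32 each (2 lost).
    N11: 38+32 = 70 ≤ 90
    N5: 10+32 = 42 ≤ 70
    N9: 98+32 = 130 > 100
Round 3 — N9 trips offline.
  N9 sheds 130 MW to N1, N11, N21, N5: 32 each (2 lost).
    N1: 58+32 = 90 > 70
    N11: 70+32 = 102 > 90
    N21: 110+32 = 142 > 120
    N5: 42+32 = 74 > 70
Round 4 — N1, N11, N21, N5 trip offline.
  N1 sheds 90 MW: no online neighbours, lost.
  N11 sheds 102 MW: no online neighbours, lost.
  N21 sheds 142 MW to N29: 142 each.
    N29: 80+142 = 222 > 110
  N5 sheds 74 MW: no online neighbours, lost.
Round 5 — N29 trips offline.
  N29 sheds 222 MW to N16: 222 each.
    N16: 40+222 = 262 > 60
Round 6 — N16 trips offline.
  N16 sheds 262 MW: no online neighbours, lost.
No further trips.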